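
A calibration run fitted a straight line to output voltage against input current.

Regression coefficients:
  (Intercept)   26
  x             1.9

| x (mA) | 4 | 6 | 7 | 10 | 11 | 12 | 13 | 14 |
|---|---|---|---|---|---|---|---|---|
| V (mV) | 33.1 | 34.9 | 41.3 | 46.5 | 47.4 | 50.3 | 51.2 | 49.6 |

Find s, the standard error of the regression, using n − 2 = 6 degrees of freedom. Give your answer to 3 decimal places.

s = 2.021

x=4: V̂ = 26 + 1.9·4 = 33.6; r = 33.1 − 33.6 = -0.5
x=6: V̂ = 26 + 1.9·6 = 37.4; r = 34.9 − 37.4 = -2.5
x=7: V̂ = 26 + 1.9·7 = 39.3; r = 41.3 − 39.3 = 2
x=10: V̂ = 26 + 1.9·10 = 45; r = 46.5 − 45 = 1.5
x=11: V̂ = 26 + 1.9·11 = 46.9; r = 47.4 − 46.9 = 0.5
x=12: V̂ = 26 + 1.9·12 = 48.8; r = 50.3 − 48.8 = 1.5
x=13: V̂ = 26 + 1.9·13 = 50.7; r = 51.2 − 50.7 = 0.5
x=14: V̂ = 26 + 1.9·14 = 52.6; r = 49.6 − 52.6 = -3
SSE = 0.25 + 6.25 + 4 + 2.25 + 0.25 + 2.25 + 0.25 + 9 = 24.5
s = √(24.5/6) = √4.08333 ≈ 2.021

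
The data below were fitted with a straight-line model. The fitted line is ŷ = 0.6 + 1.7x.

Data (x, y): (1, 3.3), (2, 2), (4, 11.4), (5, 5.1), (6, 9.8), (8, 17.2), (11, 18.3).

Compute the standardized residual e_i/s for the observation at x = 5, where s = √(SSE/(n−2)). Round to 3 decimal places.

-1.291

x=1: ŷ = 0.6 + 1.7·1 = 2.3; e = 3.3 − 2.3 = 1
x=2: ŷ = 0.6 + 1.7·2 = 4; e = 2 − 4 = -2
x=4: ŷ = 0.6 + 1.7·4 = 7.4; e = 11.4 − 7.4 = 4
x=5: ŷ = 0.6 + 1.7·5 = 9.1; e = 5.1 − 9.1 = -4
x=6: ŷ = 0.6 + 1.7·6 = 10.8; e = 9.8 − 10.8 = -1
x=8: ŷ = 0.6 + 1.7·8 = 14.2; e = 17.2 − 14.2 = 3
x=11: ŷ = 0.6 + 1.7·11 = 19.3; e = 18.3 − 19.3 = -1
SSE = 1 + 4 + 16 + 16 + 1 + 9 + 1 = 48
s = √(48/5) = 3.09839
e/s = -4 / 3.09839 = -1.291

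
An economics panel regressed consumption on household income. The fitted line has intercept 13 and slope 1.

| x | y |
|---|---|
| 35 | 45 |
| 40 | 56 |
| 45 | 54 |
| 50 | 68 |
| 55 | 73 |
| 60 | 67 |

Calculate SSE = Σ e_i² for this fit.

x=35: ŷ = 13 + 35 = 48; e = 45 − 48 = -3
x=40: ŷ = 13 + 40 = 53; e = 56 − 53 = 3
x=45: ŷ = 13 + 45 = 58; e = 54 − 58 = -4
x=50: ŷ = 13 + 50 = 63; e = 68 − 63 = 5
x=55: ŷ = 13 + 55 = 68; e = 73 − 68 = 5
x=60: ŷ = 13 + 60 = 73; e = 67 − 73 = -6
SSE = 9 + 9 + 16 + 25 + 25 + 36 = 120

SSE = 120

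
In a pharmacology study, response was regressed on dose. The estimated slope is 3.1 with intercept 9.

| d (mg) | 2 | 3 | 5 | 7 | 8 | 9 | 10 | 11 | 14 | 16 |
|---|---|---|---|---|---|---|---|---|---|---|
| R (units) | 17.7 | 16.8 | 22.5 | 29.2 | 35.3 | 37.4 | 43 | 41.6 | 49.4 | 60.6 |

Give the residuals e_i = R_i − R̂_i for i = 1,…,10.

d=2: R̂ = 9 + 3.1·2 = 15.2; e = 17.7 − 15.2 = 2.5
d=3: R̂ = 9 + 3.1·3 = 18.3; e = 16.8 − 18.3 = -1.5
d=5: R̂ = 9 + 3.1·5 = 24.5; e = 22.5 − 24.5 = -2
d=7: R̂ = 9 + 3.1·7 = 30.7; e = 29.2 − 30.7 = -1.5
d=8: R̂ = 9 + 3.1·8 = 33.8; e = 35.3 − 33.8 = 1.5
d=9: R̂ = 9 + 3.1·9 = 36.9; e = 37.4 − 36.9 = 0.5
d=10: R̂ = 9 + 3.1·10 = 40; e = 43 − 40 = 3
d=11: R̂ = 9 + 3.1·11 = 43.1; e = 41.6 − 43.1 = -1.5
d=14: R̂ = 9 + 3.1·14 = 52.4; e = 49.4 − 52.4 = -3
d=16: R̂ = 9 + 3.1·16 = 58.6; e = 60.6 − 58.6 = 2

2.5, -1.5, -2, -1.5, 1.5, 0.5, 3, -1.5, -3, 2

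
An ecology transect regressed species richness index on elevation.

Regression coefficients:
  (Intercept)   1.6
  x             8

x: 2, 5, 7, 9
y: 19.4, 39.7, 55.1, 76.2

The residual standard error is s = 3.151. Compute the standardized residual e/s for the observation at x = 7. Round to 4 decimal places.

ŷ = 1.6 + 8·7 = 57.6
e = 55.1 − 57.6 = -2.5
e/s = -2.5 / 3.151 = -0.7934

-0.7934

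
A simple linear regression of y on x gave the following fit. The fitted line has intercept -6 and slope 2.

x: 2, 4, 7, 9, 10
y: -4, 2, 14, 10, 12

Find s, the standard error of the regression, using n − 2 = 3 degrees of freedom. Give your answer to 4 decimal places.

x=2: ŷ = -6 + 2·2 = -2; e = -4 − (-2) = -2
x=4: ŷ = -6 + 2·4 = 2; e = 2 − 2 = 0
x=7: ŷ = -6 + 2·7 = 8; e = 14 − 8 = 6
x=9: ŷ = -6 + 2·9 = 12; e = 10 − 12 = -2
x=10: ŷ = -6 + 2·10 = 14; e = 12 − 14 = -2
SSE = 4 + 0 + 36 + 4 + 4 = 48
s = √(48/3) = √16 ≈ 4.0000

s = 4.0000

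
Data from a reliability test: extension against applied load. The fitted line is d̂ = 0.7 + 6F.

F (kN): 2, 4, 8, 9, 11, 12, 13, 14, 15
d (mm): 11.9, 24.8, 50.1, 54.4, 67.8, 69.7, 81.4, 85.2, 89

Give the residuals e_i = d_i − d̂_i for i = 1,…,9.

F=2: d̂ = 0.7 + 6·2 = 12.7; e = 11.9 − 12.7 = -0.8
F=4: d̂ = 0.7 + 6·4 = 24.7; e = 24.8 − 24.7 = 0.1
F=8: d̂ = 0.7 + 6·8 = 48.7; e = 50.1 − 48.7 = 1.4
F=9: d̂ = 0.7 + 6·9 = 54.7; e = 54.4 − 54.7 = -0.3
F=11: d̂ = 0.7 + 6·11 = 66.7; e = 67.8 − 66.7 = 1.1
F=12: d̂ = 0.7 + 6·12 = 72.7; e = 69.7 − 72.7 = -3
F=13: d̂ = 0.7 + 6·13 = 78.7; e = 81.4 − 78.7 = 2.7
F=14: d̂ = 0.7 + 6·14 = 84.7; e = 85.2 − 84.7 = 0.5
F=15: d̂ = 0.7 + 6·15 = 90.7; e = 89 − 90.7 = -1.7

-0.8, 0.1, 1.4, -0.3, 1.1, -3, 2.7, 0.5, -1.7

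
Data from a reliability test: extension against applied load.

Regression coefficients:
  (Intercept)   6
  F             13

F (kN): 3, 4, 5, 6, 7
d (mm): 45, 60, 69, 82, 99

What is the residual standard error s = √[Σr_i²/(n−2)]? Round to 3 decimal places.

F=3: ŷ = 6 + 13·3 = 45; r = 45 − 45 = 0
F=4: ŷ = 6 + 13·4 = 58; r = 60 − 58 = 2
F=5: ŷ = 6 + 13·5 = 71; r = 69 − 71 = -2
F=6: ŷ = 6 + 13·6 = 84; r = 82 − 84 = -2
F=7: ŷ = 6 + 13·7 = 97; r = 99 − 97 = 2
SSE = 0 + 4 + 4 + 4 + 4 = 16
s = √(16/3) = √5.33333 ≈ 2.309

s = 2.309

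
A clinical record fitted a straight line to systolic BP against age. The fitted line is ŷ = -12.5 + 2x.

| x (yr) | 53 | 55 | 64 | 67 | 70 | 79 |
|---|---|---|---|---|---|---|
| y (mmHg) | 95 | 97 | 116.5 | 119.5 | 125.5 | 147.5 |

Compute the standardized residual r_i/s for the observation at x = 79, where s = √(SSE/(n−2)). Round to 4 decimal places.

1.0160

x=53: ŷ = -12.5 + 2·53 = 93.5; r = 95 − 93.5 = 1.5
x=55: ŷ = -12.5 + 2·55 = 97.5; r = 97 − 97.5 = -0.5
x=64: ŷ = -12.5 + 2·64 = 115.5; r = 116.5 − 115.5 = 1
x=67: ŷ = -12.5 + 2·67 = 121.5; r = 119.5 − 121.5 = -2
x=70: ŷ = -12.5 + 2·70 = 127.5; r = 125.5 − 127.5 = -2
x=79: ŷ = -12.5 + 2·79 = 145.5; r = 147.5 − 145.5 = 2
SSE = 2.25 + 0.25 + 1 + 4 + 4 + 4 = 15.5
s = √(15.5/4) = 1.9685
r/s = 2 / 1.9685 = 1.0160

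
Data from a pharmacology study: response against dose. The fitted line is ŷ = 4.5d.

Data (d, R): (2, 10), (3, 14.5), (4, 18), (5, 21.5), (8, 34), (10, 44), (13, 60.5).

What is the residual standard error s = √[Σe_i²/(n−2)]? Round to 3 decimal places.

d=2: ŷ = 4.5·2 = 9; e = 10 − 9 = 1
d=3: ŷ = 4.5·3 = 13.5; e = 14.5 − 13.5 = 1
d=4: ŷ = 4.5·4 = 18; e = 18 − 18 = 0
d=5: ŷ = 4.5·5 = 22.5; e = 21.5 − 22.5 = -1
d=8: ŷ = 4.5·8 = 36; e = 34 − 36 = -2
d=10: ŷ = 4.5·10 = 45; e = 44 − 45 = -1
d=13: ŷ = 4.5·13 = 58.5; e = 60.5 − 58.5 = 2
SSE = 1 + 1 + 0 + 1 + 4 + 1 + 4 = 12
s = √(12/5) = √2.4 ≈ 1.549

s = 1.549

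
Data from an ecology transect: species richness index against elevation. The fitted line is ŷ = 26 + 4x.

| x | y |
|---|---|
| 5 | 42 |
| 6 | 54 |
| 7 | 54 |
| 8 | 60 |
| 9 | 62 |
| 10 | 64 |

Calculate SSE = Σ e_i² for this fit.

SSE = 40

x=5: ŷ = 26 + 4·5 = 46; e = 42 − 46 = -4
x=6: ŷ = 26 + 4·6 = 50; e = 54 − 50 = 4
x=7: ŷ = 26 + 4·7 = 54; e = 54 − 54 = 0
x=8: ŷ = 26 + 4·8 = 58; e = 60 − 58 = 2
x=9: ŷ = 26 + 4·9 = 62; e = 62 − 62 = 0
x=10: ŷ = 26 + 4·10 = 66; e = 64 − 66 = -2
SSE = 16 + 16 + 0 + 4 + 0 + 4 = 40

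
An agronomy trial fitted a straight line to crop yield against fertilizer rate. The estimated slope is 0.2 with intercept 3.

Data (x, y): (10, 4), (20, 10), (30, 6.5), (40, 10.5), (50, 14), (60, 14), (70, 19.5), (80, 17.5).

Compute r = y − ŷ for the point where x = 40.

ŷ = 3 + 0.2·40 = 11
r = 10.5 − 11 = -0.5

r = -0.5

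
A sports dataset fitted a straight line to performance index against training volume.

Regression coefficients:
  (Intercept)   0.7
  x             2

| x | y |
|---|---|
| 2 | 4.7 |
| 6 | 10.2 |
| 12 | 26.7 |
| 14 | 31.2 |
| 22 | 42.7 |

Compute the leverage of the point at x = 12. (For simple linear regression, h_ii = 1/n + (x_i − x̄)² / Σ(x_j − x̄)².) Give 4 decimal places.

h = 0.2027

x̄ = (2 + 6 + 12 + 14 + 22)/5 = 11.2
Σ(x − x̄)² = 84.64 + 27.04 + 0.64 + 7.84 + 116.64 = 236.8
h = 1/5 + (0.8)²/236.8 = 0.2 + 0.0027027 = 0.2027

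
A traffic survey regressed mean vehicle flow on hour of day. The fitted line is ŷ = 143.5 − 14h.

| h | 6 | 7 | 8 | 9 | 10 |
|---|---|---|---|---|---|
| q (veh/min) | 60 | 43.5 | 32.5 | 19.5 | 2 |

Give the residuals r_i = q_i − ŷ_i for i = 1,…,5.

h=6: ŷ = 143.5 − 14·6 = 59.5; r = 60 − 59.5 = 0.5
h=7: ŷ = 143.5 − 14·7 = 45.5; r = 43.5 − 45.5 = -2
h=8: ŷ = 143.5 − 14·8 = 31.5; r = 32.5 − 31.5 = 1
h=9: ŷ = 143.5 − 14·9 = 17.5; r = 19.5 − 17.5 = 2
h=10: ŷ = 143.5 − 14·10 = 3.5; r = 2 − 3.5 = -1.5

0.5, -2, 1, 2, -1.5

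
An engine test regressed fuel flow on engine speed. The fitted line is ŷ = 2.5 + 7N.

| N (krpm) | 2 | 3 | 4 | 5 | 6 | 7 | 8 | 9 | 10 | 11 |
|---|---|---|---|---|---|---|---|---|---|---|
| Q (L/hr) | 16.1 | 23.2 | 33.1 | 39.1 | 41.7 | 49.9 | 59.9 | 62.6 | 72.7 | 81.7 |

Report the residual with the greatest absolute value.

r = -2.9

N=2: ŷ = 2.5 + 7·2 = 16.5; r = 16.1 − 16.5 = -0.4
N=3: ŷ = 2.5 + 7·3 = 23.5; r = 23.2 − 23.5 = -0.3
N=4: ŷ = 2.5 + 7·4 = 30.5; r = 33.1 − 30.5 = 2.6
N=5: ŷ = 2.5 + 7·5 = 37.5; r = 39.1 − 37.5 = 1.6
N=6: ŷ = 2.5 + 7·6 = 44.5; r = 41.7 − 44.5 = -2.8
N=7: ŷ = 2.5 + 7·7 = 51.5; r = 49.9 − 51.5 = -1.6
N=8: ŷ = 2.5 + 7·8 = 58.5; r = 59.9 − 58.5 = 1.4
N=9: ŷ = 2.5 + 7·9 = 65.5; r = 62.6 − 65.5 = -2.9
N=10: ŷ = 2.5 + 7·10 = 72.5; r = 72.7 − 72.5 = 0.2
N=11: ŷ = 2.5 + 7·11 = 79.5; r = 81.7 − 79.5 = 2.2
Largest |r| is 2.9 at N = 9, residual -2.9.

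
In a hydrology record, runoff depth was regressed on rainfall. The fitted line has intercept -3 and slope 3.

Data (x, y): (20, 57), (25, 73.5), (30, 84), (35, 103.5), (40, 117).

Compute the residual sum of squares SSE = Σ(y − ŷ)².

x=20: ŷ = -3 + 3·20 = 57; e = 57 − 57 = 0
x=25: ŷ = -3 + 3·25 = 72; e = 73.5 − 72 = 1.5
x=30: ŷ = -3 + 3·30 = 87; e = 84 − 87 = -3
x=35: ŷ = -3 + 3·35 = 102; e = 103.5 − 102 = 1.5
x=40: ŷ = -3 + 3·40 = 117; e = 117 − 117 = 0
SSE = 0 + 2.25 + 9 + 2.25 + 0 = 13.5

SSE = 13.5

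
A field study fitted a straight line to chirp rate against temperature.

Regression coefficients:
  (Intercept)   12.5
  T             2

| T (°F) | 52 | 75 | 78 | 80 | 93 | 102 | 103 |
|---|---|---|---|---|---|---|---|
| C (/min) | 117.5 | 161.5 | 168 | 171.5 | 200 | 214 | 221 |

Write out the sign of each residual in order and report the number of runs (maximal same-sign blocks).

T=52: Ĉ = 12.5 + 2·52 = 116.5; r = 117.5 − 116.5 = 1
T=75: Ĉ = 12.5 + 2·75 = 162.5; r = 161.5 − 162.5 = -1
T=78: Ĉ = 12.5 + 2·78 = 168.5; r = 168 − 168.5 = -0.5
T=80: Ĉ = 12.5 + 2·80 = 172.5; r = 171.5 − 172.5 = -1
T=93: Ĉ = 12.5 + 2·93 = 198.5; r = 200 − 198.5 = 1.5
T=102: Ĉ = 12.5 + 2·102 = 216.5; r = 214 − 216.5 = -2.5
T=103: Ĉ = 12.5 + 2·103 = 218.5; r = 221 − 218.5 = 2.5
Signs: + − − − + − +
Runs: +×1, −×3, +×1, −×1, +×1 → 5

5 runs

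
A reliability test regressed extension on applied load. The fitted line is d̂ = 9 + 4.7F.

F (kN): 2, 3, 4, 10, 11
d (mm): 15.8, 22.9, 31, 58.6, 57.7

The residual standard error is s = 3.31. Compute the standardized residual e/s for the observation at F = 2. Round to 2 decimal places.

d̂ = 9 + 4.7·2 = 18.4
e = 15.8 − 18.4 = -2.6
e/s = -2.6 / 3.31 = -0.79

-0.79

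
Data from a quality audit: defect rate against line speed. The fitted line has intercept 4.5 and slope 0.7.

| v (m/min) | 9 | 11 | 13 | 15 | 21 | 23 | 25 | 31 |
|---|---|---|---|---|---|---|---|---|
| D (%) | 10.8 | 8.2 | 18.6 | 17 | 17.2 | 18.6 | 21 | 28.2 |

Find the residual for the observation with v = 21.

r = -2

D̂ = 4.5 + 0.7·21 = 19.2
r = 17.2 − 19.2 = -2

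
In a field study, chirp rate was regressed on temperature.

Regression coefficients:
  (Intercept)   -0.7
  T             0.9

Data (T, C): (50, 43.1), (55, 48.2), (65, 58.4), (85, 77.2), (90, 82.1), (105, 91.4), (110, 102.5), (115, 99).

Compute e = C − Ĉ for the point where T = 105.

Ĉ = -0.7 + 0.9·105 = 93.8
e = 91.4 − 93.8 = -2.4

e = -2.4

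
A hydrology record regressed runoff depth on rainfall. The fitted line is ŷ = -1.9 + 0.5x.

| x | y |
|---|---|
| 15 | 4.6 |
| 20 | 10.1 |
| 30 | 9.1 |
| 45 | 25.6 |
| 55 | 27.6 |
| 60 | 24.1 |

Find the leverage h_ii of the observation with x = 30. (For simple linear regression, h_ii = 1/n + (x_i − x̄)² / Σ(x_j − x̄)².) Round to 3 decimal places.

x̄ = (15 + 20 + 30 + 45 + 55 + 60)/6 = 37.5
Σ(x − x̄)² = 506.25 + 306.25 + 56.25 + 56.25 + 306.25 + 506.25 = 1737.5
h = 1/6 + (-7.5)²/1737.5 = 0.166667 + 0.0323741 = 0.199

h = 0.199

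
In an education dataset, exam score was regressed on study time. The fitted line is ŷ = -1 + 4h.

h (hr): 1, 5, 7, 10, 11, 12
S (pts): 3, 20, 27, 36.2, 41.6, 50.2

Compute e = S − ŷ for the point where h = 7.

ŷ = -1 + 4·7 = 27
e = 27 − 27 = 0

e = 0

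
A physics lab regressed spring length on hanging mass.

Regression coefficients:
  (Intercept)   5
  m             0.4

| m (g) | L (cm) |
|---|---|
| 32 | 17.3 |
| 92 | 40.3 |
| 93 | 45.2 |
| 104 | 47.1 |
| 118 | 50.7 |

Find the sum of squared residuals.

SSE = 14

m=32: ŷ = 5 + 0.4·32 = 17.8; e = 17.3 − 17.8 = -0.5
m=92: ŷ = 5 + 0.4·92 = 41.8; e = 40.3 − 41.8 = -1.5
m=93: ŷ = 5 + 0.4·93 = 42.2; e = 45.2 − 42.2 = 3
m=104: ŷ = 5 + 0.4·104 = 46.6; e = 47.1 − 46.6 = 0.5
m=118: ŷ = 5 + 0.4·118 = 52.2; e = 50.7 − 52.2 = -1.5
SSE = 0.25 + 2.25 + 9 + 0.25 + 2.25 = 14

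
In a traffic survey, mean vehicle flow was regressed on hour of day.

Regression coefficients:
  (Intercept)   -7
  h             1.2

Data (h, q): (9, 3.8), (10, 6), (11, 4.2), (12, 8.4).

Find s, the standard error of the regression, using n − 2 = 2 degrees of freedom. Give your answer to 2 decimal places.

s = 1.73

h=9: ŷ = -7 + 1.2·9 = 3.8; e = 3.8 − 3.8 = 0
h=10: ŷ = -7 + 1.2·10 = 5; e = 6 − 5 = 1
h=11: ŷ = -7 + 1.2·11 = 6.2; e = 4.2 − 6.2 = -2
h=12: ŷ = -7 + 1.2·12 = 7.4; e = 8.4 − 7.4 = 1
SSE = 0 + 1 + 4 + 1 = 6
s = √(6/2) = √3 ≈ 1.73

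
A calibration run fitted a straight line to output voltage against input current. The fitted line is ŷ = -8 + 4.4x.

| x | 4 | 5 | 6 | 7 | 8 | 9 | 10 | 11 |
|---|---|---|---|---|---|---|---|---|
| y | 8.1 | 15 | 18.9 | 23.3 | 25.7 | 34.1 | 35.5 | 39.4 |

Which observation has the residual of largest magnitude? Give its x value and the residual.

x=4: ŷ = -8 + 4.4·4 = 9.6; e = 8.1 − 9.6 = -1.5
x=5: ŷ = -8 + 4.4·5 = 14; e = 15 − 14 = 1
x=6: ŷ = -8 + 4.4·6 = 18.4; e = 18.9 − 18.4 = 0.5
x=7: ŷ = -8 + 4.4·7 = 22.8; e = 23.3 − 22.8 = 0.5
x=8: ŷ = -8 + 4.4·8 = 27.2; e = 25.7 − 27.2 = -1.5
x=9: ŷ = -8 + 4.4·9 = 31.6; e = 34.1 − 31.6 = 2.5
x=10: ŷ = -8 + 4.4·10 = 36; e = 35.5 − 36 = -0.5
x=11: ŷ = -8 + 4.4·11 = 40.4; e = 39.4 − 40.4 = -1
Largest |e| is 2.5 at x = 9, residual 2.5.

x = 9, e = 2.5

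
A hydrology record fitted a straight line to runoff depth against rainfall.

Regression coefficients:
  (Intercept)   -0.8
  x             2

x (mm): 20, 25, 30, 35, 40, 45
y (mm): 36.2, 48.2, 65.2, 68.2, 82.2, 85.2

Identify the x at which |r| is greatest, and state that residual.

x=20: ŷ = -0.8 + 2·20 = 39.2; r = 36.2 − 39.2 = -3
x=25: ŷ = -0.8 + 2·25 = 49.2; r = 48.2 − 49.2 = -1
x=30: ŷ = -0.8 + 2·30 = 59.2; r = 65.2 − 59.2 = 6
x=35: ŷ = -0.8 + 2·35 = 69.2; r = 68.2 − 69.2 = -1
x=40: ŷ = -0.8 + 2·40 = 79.2; r = 82.2 − 79.2 = 3
x=45: ŷ = -0.8 + 2·45 = 89.2; r = 85.2 − 89.2 = -4
Largest |r| is 6 at x = 30, residual 6.

x = 30, r = 6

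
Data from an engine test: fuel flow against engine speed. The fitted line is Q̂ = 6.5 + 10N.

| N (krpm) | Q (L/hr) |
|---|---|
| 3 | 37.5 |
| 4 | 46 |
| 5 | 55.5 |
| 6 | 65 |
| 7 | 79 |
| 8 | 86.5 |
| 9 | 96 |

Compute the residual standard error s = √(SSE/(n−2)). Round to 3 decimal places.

N=3: Q̂ = 6.5 + 10·3 = 36.5; r = 37.5 − 36.5 = 1
N=4: Q̂ = 6.5 + 10·4 = 46.5; r = 46 − 46.5 = -0.5
N=5: Q̂ = 6.5 + 10·5 = 56.5; r = 55.5 − 56.5 = -1
N=6: Q̂ = 6.5 + 10·6 = 66.5; r = 65 − 66.5 = -1.5
N=7: Q̂ = 6.5 + 10·7 = 76.5; r = 79 − 76.5 = 2.5
N=8: Q̂ = 6.5 + 10·8 = 86.5; r = 86.5 − 86.5 = 0
N=9: Q̂ = 6.5 + 10·9 = 96.5; r = 96 − 96.5 = -0.5
SSE = 1 + 0.25 + 1 + 2.25 + 6.25 + 0 + 0.25 = 11
s = √(11/5) = √2.2 ≈ 1.483

s = 1.483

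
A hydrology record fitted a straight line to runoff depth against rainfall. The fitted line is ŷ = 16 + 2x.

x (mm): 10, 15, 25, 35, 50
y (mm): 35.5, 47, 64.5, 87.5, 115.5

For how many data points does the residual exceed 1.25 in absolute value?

x=10: ŷ = 16 + 2·10 = 36; e = 35.5 − 36 = -0.5
x=15: ŷ = 16 + 2·15 = 46; e = 47 − 46 = 1
x=25: ŷ = 16 + 2·25 = 66; e = 64.5 − 66 = -1.5
x=35: ŷ = 16 + 2·35 = 86; e = 87.5 − 86 = 1.5
x=50: ŷ = 16 + 2·50 = 116; e = 115.5 − 116 = -0.5
|e| > 1.25: x=25 (|e|=1.5), x=35 (|e|=1.5) → 2

2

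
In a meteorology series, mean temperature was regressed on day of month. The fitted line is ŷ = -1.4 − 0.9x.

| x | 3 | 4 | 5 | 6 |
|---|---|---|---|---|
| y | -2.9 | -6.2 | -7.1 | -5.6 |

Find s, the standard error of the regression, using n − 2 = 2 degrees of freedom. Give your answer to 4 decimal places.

x=3: ŷ = -1.4 − 0.9·3 = -4.1; r = -2.9 − (-4.1) = 1.2
x=4: ŷ = -1.4 − 0.9·4 = -5; r = -6.2 − (-5) = -1.2
x=5: ŷ = -1.4 − 0.9·5 = -5.9; r = -7.1 − (-5.9) = -1.2
x=6: ŷ = -1.4 − 0.9·6 = -6.8; r = -5.6 − (-6.8) = 1.2
SSE = 1.44 + 1.44 + 1.44 + 1.44 = 5.76
s = √(5.76/2) = √2.88 ≈ 1.6971

s = 1.6971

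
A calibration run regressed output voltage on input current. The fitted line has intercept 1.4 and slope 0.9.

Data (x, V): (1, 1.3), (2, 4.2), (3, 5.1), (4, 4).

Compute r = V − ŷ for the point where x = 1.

ŷ = 1.4 + 0.9·1 = 2.3
r = 1.3 − 2.3 = -1

r = -1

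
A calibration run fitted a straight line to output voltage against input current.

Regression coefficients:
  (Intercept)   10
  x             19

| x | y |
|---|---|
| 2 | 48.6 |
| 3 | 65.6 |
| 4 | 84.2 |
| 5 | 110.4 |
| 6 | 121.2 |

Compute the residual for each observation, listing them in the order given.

x=2: ŷ = 10 + 19·2 = 48; e = 48.6 − 48 = 0.6
x=3: ŷ = 10 + 19·3 = 67; e = 65.6 − 67 = -1.4
x=4: ŷ = 10 + 19·4 = 86; e = 84.2 − 86 = -1.8
x=5: ŷ = 10 + 19·5 = 105; e = 110.4 − 105 = 5.4
x=6: ŷ = 10 + 19·6 = 124; e = 121.2 − 124 = -2.8

0.6, -1.4, -1.8, 5.4, -2.8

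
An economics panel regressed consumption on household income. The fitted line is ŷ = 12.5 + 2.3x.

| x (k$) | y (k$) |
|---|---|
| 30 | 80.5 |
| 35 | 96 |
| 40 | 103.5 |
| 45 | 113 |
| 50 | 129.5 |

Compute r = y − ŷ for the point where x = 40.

ŷ = 12.5 + 2.3·40 = 104.5
r = 103.5 − 104.5 = -1

r = -1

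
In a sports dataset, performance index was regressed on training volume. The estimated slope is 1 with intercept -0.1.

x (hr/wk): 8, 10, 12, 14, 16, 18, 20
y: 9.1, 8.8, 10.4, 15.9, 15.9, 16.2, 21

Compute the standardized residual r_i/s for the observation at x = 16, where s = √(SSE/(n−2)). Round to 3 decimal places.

x=8: ŷ = -0.1 + 8 = 7.9; r = 9.1 − 7.9 = 1.2
x=10: ŷ = -0.1 + 10 = 9.9; r = 8.8 − 9.9 = -1.1
x=12: ŷ = -0.1 + 12 = 11.9; r = 10.4 − 11.9 = -1.5
x=14: ŷ = -0.1 + 14 = 13.9; r = 15.9 − 13.9 = 2
x=16: ŷ = -0.1 + 16 = 15.9; r = 15.9 − 15.9 = 0
x=18: ŷ = -0.1 + 18 = 17.9; r = 16.2 − 17.9 = -1.7
x=20: ŷ = -0.1 + 20 = 19.9; r = 21 − 19.9 = 1.1
SSE = 1.44 + 1.21 + 2.25 + 4 + 0 + 2.89 + 1.21 = 13
s = √(13/5) = 1.61245
r/s = 0 / 1.61245 = 0.000

0.000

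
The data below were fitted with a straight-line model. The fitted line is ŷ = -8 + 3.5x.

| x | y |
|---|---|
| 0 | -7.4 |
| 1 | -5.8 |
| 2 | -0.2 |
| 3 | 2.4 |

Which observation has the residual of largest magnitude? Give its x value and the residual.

x = 1, e = -1.3

x=0: ŷ = -8 + 3.5·0 = -8; e = -7.4 − (-8) = 0.6
x=1: ŷ = -8 + 3.5·1 = -4.5; e = -5.8 − (-4.5) = -1.3
x=2: ŷ = -8 + 3.5·2 = -1; e = -0.2 − (-1) = 0.8
x=3: ŷ = -8 + 3.5·3 = 2.5; e = 2.4 − 2.5 = -0.1
Largest |e| is 1.3 at x = 1, residual -1.3.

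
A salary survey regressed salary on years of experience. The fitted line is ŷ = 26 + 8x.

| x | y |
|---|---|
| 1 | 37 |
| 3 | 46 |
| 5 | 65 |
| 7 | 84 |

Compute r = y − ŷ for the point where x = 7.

ŷ = 26 + 8·7 = 82
r = 84 − 82 = 2

r = 2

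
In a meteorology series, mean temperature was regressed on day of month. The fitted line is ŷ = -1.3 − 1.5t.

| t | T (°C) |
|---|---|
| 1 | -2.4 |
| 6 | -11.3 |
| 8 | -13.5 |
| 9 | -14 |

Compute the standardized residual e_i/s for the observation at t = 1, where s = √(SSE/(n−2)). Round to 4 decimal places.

t=1: ŷ = -1.3 − 1.5·1 = -2.8; e = -2.4 − (-2.8) = 0.4
t=6: ŷ = -1.3 − 1.5·6 = -10.3; e = -11.3 − (-10.3) = -1
t=8: ŷ = -1.3 − 1.5·8 = -13.3; e = -13.5 − (-13.3) = -0.2
t=9: ŷ = -1.3 − 1.5·9 = -14.8; e = -14 − (-14.8) = 0.8
SSE = 0.16 + 1 + 0.04 + 0.64 = 1.84
s = √(1.84/2) = 0.959166
e/s = 0.4 / 0.959166 = 0.4170

0.4170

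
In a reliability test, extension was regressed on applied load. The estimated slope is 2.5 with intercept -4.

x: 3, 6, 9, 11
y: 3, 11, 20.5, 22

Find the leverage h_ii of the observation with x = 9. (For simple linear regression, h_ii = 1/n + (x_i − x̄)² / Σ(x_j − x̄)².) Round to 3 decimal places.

x̄ = (3 + 6 + 9 + 11)/4 = 7.25
Σ(x − x̄)² = 18.0625 + 1.5625 + 3.0625 + 14.0625 = 36.75
h = 1/4 + (1.75)²/36.75 = 0.25 + 0.0833333 = 0.333

h = 0.333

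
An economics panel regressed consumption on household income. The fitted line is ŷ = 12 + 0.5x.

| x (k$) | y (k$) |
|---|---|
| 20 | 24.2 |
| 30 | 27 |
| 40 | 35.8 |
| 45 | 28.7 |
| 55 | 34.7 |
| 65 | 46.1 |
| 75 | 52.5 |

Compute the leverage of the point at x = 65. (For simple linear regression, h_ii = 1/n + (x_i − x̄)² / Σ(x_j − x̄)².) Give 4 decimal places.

h = 0.2850

x̄ = (20 + 30 + 40 + 45 + 55 + 65 + 75)/7 = 47.1429
Σ(x − x̄)² = 736.735 + 293.878 + 51.0204 + 4.59184 + 61.7347 + 318.878 + 776.02 = 2242.86
h = 1/7 + (17.8571)²/2242.86 = 0.142857 + 0.142175 = 0.2850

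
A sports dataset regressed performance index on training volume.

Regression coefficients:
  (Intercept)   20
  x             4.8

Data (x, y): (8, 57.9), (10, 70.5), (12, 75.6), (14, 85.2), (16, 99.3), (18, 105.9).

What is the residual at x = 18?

ŷ = 20 + 4.8·18 = 106.4
e = 105.9 − 106.4 = -0.5

e = -0.5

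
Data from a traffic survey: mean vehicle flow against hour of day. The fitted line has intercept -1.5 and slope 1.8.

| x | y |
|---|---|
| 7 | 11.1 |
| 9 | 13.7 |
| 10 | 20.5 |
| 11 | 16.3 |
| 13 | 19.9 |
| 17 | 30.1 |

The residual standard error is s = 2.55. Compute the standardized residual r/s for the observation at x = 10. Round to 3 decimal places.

1.569

ŷ = -1.5 + 1.8·10 = 16.5
r = 20.5 − 16.5 = 4
r/s = 4 / 2.55 = 1.569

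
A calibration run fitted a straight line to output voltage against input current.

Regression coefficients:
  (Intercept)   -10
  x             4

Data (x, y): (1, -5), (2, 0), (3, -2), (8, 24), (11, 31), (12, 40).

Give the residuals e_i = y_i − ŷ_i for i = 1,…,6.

1, 2, -4, 2, -3, 2

x=1: ŷ = -10 + 4·1 = -6; e = -5 − (-6) = 1
x=2: ŷ = -10 + 4·2 = -2; e = 0 − (-2) = 2
x=3: ŷ = -10 + 4·3 = 2; e = -2 − 2 = -4
x=8: ŷ = -10 + 4·8 = 22; e = 24 − 22 = 2
x=11: ŷ = -10 + 4·11 = 34; e = 31 − 34 = -3
x=12: ŷ = -10 + 4·12 = 38; e = 40 − 38 = 2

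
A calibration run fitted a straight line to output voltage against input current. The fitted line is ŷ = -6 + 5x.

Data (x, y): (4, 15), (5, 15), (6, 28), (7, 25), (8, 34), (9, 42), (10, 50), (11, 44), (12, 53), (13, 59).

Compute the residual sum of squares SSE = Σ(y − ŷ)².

x=4: ŷ = -6 + 5·4 = 14; r = 15 − 14 = 1
x=5: ŷ = -6 + 5·5 = 19; r = 15 − 19 = -4
x=6: ŷ = -6 + 5·6 = 24; r = 28 − 24 = 4
x=7: ŷ = -6 + 5·7 = 29; r = 25 − 29 = -4
x=8: ŷ = -6 + 5·8 = 34; r = 34 − 34 = 0
x=9: ŷ = -6 + 5·9 = 39; r = 42 − 39 = 3
x=10: ŷ = -6 + 5·10 = 44; r = 50 − 44 = 6
x=11: ŷ = -6 + 5·11 = 49; r = 44 − 49 = -5
x=12: ŷ = -6 + 5·12 = 54; r = 53 − 54 = -1
x=13: ŷ = -6 + 5·13 = 59; r = 59 − 59 = 0
SSE = 1 + 16 + 16 + 16 + 0 + 9 + 36 + 25 + 1 + 0 = 120

SSE = 120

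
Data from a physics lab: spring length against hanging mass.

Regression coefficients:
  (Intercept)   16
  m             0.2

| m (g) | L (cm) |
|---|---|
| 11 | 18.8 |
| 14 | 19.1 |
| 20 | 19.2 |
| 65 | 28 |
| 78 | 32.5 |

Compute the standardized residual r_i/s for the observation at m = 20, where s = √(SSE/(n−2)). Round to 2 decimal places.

m=11: L̂ = 16 + 0.2·11 = 18.2; r = 18.8 − 18.2 = 0.6
m=14: L̂ = 16 + 0.2·14 = 18.8; r = 19.1 − 18.8 = 0.3
m=20: L̂ = 16 + 0.2·20 = 20; r = 19.2 − 20 = -0.8
m=65: L̂ = 16 + 0.2·65 = 29; r = 28 − 29 = -1
m=78: L̂ = 16 + 0.2·78 = 31.6; r = 32.5 − 31.6 = 0.9
SSE = 0.36 + 0.09 + 0.64 + 1 + 0.81 = 2.9
s = √(2.9/3) = 0.983192
r/s = -0.8 / 0.983192 = -0.81

-0.81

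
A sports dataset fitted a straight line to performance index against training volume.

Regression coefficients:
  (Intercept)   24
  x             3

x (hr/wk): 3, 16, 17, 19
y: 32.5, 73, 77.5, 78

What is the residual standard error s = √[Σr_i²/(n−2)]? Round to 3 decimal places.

s = 2.872

x=3: ŷ = 24 + 3·3 = 33; r = 32.5 − 33 = -0.5
x=16: ŷ = 24 + 3·16 = 72; r = 73 − 72 = 1
x=17: ŷ = 24 + 3·17 = 75; r = 77.5 − 75 = 2.5
x=19: ŷ = 24 + 3·19 = 81; r = 78 − 81 = -3
SSE = 0.25 + 1 + 6.25 + 9 = 16.5
s = √(16.5/2) = √8.25 ≈ 2.872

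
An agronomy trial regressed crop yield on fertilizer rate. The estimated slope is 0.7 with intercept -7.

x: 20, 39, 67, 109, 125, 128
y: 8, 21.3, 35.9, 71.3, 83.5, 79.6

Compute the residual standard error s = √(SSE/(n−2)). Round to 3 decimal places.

x=20: ŷ = -7 + 0.7·20 = 7; r = 8 − 7 = 1
x=39: ŷ = -7 + 0.7·39 = 20.3; r = 21.3 − 20.3 = 1
x=67: ŷ = -7 + 0.7·67 = 39.9; r = 35.9 − 39.9 = -4
x=109: ŷ = -7 + 0.7·109 = 69.3; r = 71.3 − 69.3 = 2
x=125: ŷ = -7 + 0.7·125 = 80.5; r = 83.5 − 80.5 = 3
x=128: ŷ = -7 + 0.7·128 = 82.6; r = 79.6 − 82.6 = -3
SSE = 1 + 1 + 16 + 4 + 9 + 9 = 40
s = √(40/4) = √10 ≈ 3.162

s = 3.162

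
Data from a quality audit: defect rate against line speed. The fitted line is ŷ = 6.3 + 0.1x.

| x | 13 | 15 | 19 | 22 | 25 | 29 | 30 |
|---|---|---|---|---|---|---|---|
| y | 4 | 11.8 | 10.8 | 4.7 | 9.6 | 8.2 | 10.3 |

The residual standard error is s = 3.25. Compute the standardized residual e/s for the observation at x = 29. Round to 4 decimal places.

-0.3077

ŷ = 6.3 + 0.1·29 = 9.2
e = 8.2 − 9.2 = -1
e/s = -1 / 3.25 = -0.3077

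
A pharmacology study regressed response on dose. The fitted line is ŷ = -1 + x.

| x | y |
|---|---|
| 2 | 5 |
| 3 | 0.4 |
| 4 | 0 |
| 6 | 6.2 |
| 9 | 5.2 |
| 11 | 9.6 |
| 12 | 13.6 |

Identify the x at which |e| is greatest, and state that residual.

x=2: ŷ = -1 + 2 = 1; e = 5 − 1 = 4
x=3: ŷ = -1 + 3 = 2; e = 0.4 − 2 = -1.6
x=4: ŷ = -1 + 4 = 3; e = 0 − 3 = -3
x=6: ŷ = -1 + 6 = 5; e = 6.2 − 5 = 1.2
x=9: ŷ = -1 + 9 = 8; e = 5.2 − 8 = -2.8
x=11: ŷ = -1 + 11 = 10; e = 9.6 − 10 = -0.4
x=12: ŷ = -1 + 12 = 11; e = 13.6 − 11 = 2.6
Largest |e| is 4 at x = 2, residual 4.

x = 2, e = 4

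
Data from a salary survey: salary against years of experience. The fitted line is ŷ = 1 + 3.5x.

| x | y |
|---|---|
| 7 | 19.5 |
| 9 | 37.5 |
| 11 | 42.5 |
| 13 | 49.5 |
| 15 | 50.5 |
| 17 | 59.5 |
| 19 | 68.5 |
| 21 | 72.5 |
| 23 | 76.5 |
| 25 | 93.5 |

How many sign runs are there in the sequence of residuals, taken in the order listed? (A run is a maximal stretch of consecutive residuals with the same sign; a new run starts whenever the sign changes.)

6 runs

x=7: ŷ = 1 + 3.5·7 = 25.5; r = 19.5 − 25.5 = -6
x=9: ŷ = 1 + 3.5·9 = 32.5; r = 37.5 − 32.5 = 5
x=11: ŷ = 1 + 3.5·11 = 39.5; r = 42.5 − 39.5 = 3
x=13: ŷ = 1 + 3.5·13 = 46.5; r = 49.5 − 46.5 = 3
x=15: ŷ = 1 + 3.5·15 = 53.5; r = 50.5 − 53.5 = -3
x=17: ŷ = 1 + 3.5·17 = 60.5; r = 59.5 − 60.5 = -1
x=19: ŷ = 1 + 3.5·19 = 67.5; r = 68.5 − 67.5 = 1
x=21: ŷ = 1 + 3.5·21 = 74.5; r = 72.5 − 74.5 = -2
x=23: ŷ = 1 + 3.5·23 = 81.5; r = 76.5 − 81.5 = -5
x=25: ŷ = 1 + 3.5·25 = 88.5; r = 93.5 − 88.5 = 5
Signs: − + + + − − + − − +
Runs: −×1, +×3, −×2, +×1, −×2, +×1 → 6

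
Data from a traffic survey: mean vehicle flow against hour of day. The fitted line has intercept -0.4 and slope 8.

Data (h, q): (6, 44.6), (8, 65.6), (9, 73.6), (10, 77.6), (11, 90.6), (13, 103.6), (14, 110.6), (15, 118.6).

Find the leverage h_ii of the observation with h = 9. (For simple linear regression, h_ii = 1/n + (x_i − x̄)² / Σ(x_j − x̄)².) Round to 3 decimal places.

h = 0.170

h̄ = (6 + 8 + 9 + 10 + 11 + 13 + 14 + 15)/8 = 10.75
Σ(h − h̄)² = 22.5625 + 7.5625 + 3.0625 + 0.5625 + 0.0625 + 5.0625 + 10.5625 + 18.0625 = 67.5
h = 1/8 + (-1.75)²/67.5 = 0.125 + 0.0453704 = 0.170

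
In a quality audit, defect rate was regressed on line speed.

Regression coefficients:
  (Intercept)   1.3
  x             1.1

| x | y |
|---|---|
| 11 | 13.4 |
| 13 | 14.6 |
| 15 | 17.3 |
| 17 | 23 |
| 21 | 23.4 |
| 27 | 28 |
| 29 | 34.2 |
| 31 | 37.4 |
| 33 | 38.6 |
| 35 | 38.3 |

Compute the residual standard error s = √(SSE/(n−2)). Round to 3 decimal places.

x=11: ŷ = 1.3 + 1.1·11 = 13.4; e = 13.4 − 13.4 = 0
x=13: ŷ = 1.3 + 1.1·13 = 15.6; e = 14.6 − 15.6 = -1
x=15: ŷ = 1.3 + 1.1·15 = 17.8; e = 17.3 − 17.8 = -0.5
x=17: ŷ = 1.3 + 1.1·17 = 20; e = 23 − 20 = 3
x=21: ŷ = 1.3 + 1.1·21 = 24.4; e = 23.4 − 24.4 = -1
x=27: ŷ = 1.3 + 1.1·27 = 31; e = 28 − 31 = -3
x=29: ŷ = 1.3 + 1.1·29 = 33.2; e = 34.2 − 33.2 = 1
x=31: ŷ = 1.3 + 1.1·31 = 35.4; e = 37.4 − 35.4 = 2
x=33: ŷ = 1.3 + 1.1·33 = 37.6; e = 38.6 − 37.6 = 1
x=35: ŷ = 1.3 + 1.1·35 = 39.8; e = 38.3 − 39.8 = -1.5
SSE = 0 + 1 + 0.25 + 9 + 1 + 9 + 1 + 4 + 1 + 2.25 = 28.5
s = √(28.5/8) = √3.5625 ≈ 1.887

s = 1.887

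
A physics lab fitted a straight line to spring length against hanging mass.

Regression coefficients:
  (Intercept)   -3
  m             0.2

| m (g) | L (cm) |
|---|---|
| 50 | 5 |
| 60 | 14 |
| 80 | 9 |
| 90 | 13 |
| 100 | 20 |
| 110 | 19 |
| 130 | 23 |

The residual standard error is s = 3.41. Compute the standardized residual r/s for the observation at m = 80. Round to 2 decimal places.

ŷ = -3 + 0.2·80 = 13
r = 9 − 13 = -4
r/s = -4 / 3.41 = -1.17

-1.17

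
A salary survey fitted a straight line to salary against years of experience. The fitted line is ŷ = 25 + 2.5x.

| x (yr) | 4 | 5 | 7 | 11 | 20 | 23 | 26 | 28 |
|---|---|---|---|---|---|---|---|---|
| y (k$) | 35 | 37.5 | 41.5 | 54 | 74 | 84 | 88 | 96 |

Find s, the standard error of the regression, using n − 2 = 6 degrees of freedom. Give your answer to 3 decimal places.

s = 1.384

x=4: ŷ = 25 + 2.5·4 = 35; r = 35 − 35 = 0
x=5: ŷ = 25 + 2.5·5 = 37.5; r = 37.5 − 37.5 = 0
x=7: ŷ = 25 + 2.5·7 = 42.5; r = 41.5 − 42.5 = -1
x=11: ŷ = 25 + 2.5·11 = 52.5; r = 54 − 52.5 = 1.5
x=20: ŷ = 25 + 2.5·20 = 75; r = 74 − 75 = -1
x=23: ŷ = 25 + 2.5·23 = 82.5; r = 84 − 82.5 = 1.5
x=26: ŷ = 25 + 2.5·26 = 90; r = 88 − 90 = -2
x=28: ŷ = 25 + 2.5·28 = 95; r = 96 − 95 = 1
SSE = 0 + 0 + 1 + 2.25 + 1 + 2.25 + 4 + 1 = 11.5
s = √(11.5/6) = √1.91667 ≈ 1.384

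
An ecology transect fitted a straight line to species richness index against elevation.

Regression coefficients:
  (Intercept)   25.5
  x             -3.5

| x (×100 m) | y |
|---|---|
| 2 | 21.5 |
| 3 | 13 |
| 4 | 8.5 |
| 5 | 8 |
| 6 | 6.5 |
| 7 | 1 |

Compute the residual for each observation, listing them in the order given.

3, -2, -3, 0, 2, 0

x=2: ŷ = 25.5 − 3.5·2 = 18.5; r = 21.5 − 18.5 = 3
x=3: ŷ = 25.5 − 3.5·3 = 15; r = 13 − 15 = -2
x=4: ŷ = 25.5 − 3.5·4 = 11.5; r = 8.5 − 11.5 = -3
x=5: ŷ = 25.5 − 3.5·5 = 8; r = 8 − 8 = 0
x=6: ŷ = 25.5 − 3.5·6 = 4.5; r = 6.5 − 4.5 = 2
x=7: ŷ = 25.5 − 3.5·7 = 1; r = 1 − 1 = 0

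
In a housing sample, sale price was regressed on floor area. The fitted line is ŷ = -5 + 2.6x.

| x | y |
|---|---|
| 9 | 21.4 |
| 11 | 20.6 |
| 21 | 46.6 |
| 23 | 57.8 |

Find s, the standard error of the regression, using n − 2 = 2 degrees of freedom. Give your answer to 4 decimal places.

s = 4.2426

x=9: ŷ = -5 + 2.6·9 = 18.4; e = 21.4 − 18.4 = 3
x=11: ŷ = -5 + 2.6·11 = 23.6; e = 20.6 − 23.6 = -3
x=21: ŷ = -5 + 2.6·21 = 49.6; e = 46.6 − 49.6 = -3
x=23: ŷ = -5 + 2.6·23 = 54.8; e = 57.8 − 54.8 = 3
SSE = 9 + 9 + 9 + 9 = 36
s = √(36/2) = √18 ≈ 4.2426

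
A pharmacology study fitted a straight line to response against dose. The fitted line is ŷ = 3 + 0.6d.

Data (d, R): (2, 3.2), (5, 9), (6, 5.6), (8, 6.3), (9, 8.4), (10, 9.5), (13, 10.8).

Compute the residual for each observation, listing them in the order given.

d=2: ŷ = 3 + 0.6·2 = 4.2; e = 3.2 − 4.2 = -1
d=5: ŷ = 3 + 0.6·5 = 6; e = 9 − 6 = 3
d=6: ŷ = 3 + 0.6·6 = 6.6; e = 5.6 − 6.6 = -1
d=8: ŷ = 3 + 0.6·8 = 7.8; e = 6.3 − 7.8 = -1.5
d=9: ŷ = 3 + 0.6·9 = 8.4; e = 8.4 − 8.4 = 0
d=10: ŷ = 3 + 0.6·10 = 9; e = 9.5 − 9 = 0.5
d=13: ŷ = 3 + 0.6·13 = 10.8; e = 10.8 − 10.8 = 0

-1, 3, -1, -1.5, 0, 0.5, 0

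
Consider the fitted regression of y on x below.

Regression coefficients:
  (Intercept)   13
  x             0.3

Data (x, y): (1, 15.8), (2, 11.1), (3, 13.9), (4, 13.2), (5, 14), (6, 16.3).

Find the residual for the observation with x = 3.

e = 0

ŷ = 13 + 0.3·3 = 13.9
e = 13.9 − 13.9 = 0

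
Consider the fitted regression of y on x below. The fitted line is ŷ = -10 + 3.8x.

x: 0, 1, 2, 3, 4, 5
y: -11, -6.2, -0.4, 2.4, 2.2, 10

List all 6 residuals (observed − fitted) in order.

-1, 0, 2, 1, -3, 1

x=0: ŷ = -10 + 3.8·0 = -10; r = -11 − (-10) = -1
x=1: ŷ = -10 + 3.8·1 = -6.2; r = -6.2 − (-6.2) = 0
x=2: ŷ = -10 + 3.8·2 = -2.4; r = -0.4 − (-2.4) = 2
x=3: ŷ = -10 + 3.8·3 = 1.4; r = 2.4 − 1.4 = 1
x=4: ŷ = -10 + 3.8·4 = 5.2; r = 2.2 − 5.2 = -3
x=5: ŷ = -10 + 3.8·5 = 9; r = 10 − 9 = 1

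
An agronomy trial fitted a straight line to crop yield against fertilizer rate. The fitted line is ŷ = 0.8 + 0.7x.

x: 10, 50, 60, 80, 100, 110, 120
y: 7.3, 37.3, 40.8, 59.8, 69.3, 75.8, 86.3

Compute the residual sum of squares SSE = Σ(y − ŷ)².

x=10: ŷ = 0.8 + 0.7·10 = 7.8; e = 7.3 − 7.8 = -0.5
x=50: ŷ = 0.8 + 0.7·50 = 35.8; e = 37.3 − 35.8 = 1.5
x=60: ŷ = 0.8 + 0.7·60 = 42.8; e = 40.8 − 42.8 = -2
x=80: ŷ = 0.8 + 0.7·80 = 56.8; e = 59.8 − 56.8 = 3
x=100: ŷ = 0.8 + 0.7·100 = 70.8; e = 69.3 − 70.8 = -1.5
x=110: ŷ = 0.8 + 0.7·110 = 77.8; e = 75.8 − 77.8 = -2
x=120: ŷ = 0.8 + 0.7·120 = 84.8; e = 86.3 − 84.8 = 1.5
SSE = 0.25 + 2.25 + 4 + 9 + 2.25 + 4 + 2.25 = 24

SSE = 24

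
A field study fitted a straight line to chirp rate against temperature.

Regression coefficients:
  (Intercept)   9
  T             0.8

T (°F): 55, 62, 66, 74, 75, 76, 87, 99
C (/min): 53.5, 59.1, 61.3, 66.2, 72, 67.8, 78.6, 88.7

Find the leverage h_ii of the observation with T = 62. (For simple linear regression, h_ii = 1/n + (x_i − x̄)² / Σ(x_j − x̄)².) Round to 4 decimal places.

h = 0.2347

T̄ = (55 + 62 + 66 + 74 + 75 + 76 + 87 + 99)/8 = 74.25
Σ(T − T̄)² = 370.562 + 150.062 + 68.0625 + 0.0625 + 0.5625 + 3.0625 + 162.562 + 612.562 = 1367.5
h = 1/8 + (-12.25)²/1367.5 = 0.125 + 0.109735 = 0.2347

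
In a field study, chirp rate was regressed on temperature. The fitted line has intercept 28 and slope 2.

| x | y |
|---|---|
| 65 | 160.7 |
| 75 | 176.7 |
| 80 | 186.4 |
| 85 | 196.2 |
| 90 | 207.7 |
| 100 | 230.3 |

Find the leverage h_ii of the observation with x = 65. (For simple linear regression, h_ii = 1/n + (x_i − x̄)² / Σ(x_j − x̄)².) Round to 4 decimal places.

x̄ = (65 + 75 + 80 + 85 + 90 + 100)/6 = 82.5
Σ(x − x̄)² = 306.25 + 56.25 + 6.25 + 6.25 + 56.25 + 306.25 = 737.5
h = 1/6 + (-17.5)²/737.5 = 0.166667 + 0.415254 = 0.5819

h = 0.5819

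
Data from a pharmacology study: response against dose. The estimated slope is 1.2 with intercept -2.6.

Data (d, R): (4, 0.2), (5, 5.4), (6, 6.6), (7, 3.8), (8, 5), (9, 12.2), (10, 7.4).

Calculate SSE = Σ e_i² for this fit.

d=4: ŷ = -2.6 + 1.2·4 = 2.2; e = 0.2 − 2.2 = -2
d=5: ŷ = -2.6 + 1.2·5 = 3.4; e = 5.4 − 3.4 = 2
d=6: ŷ = -2.6 + 1.2·6 = 4.6; e = 6.6 − 4.6 = 2
d=7: ŷ = -2.6 + 1.2·7 = 5.8; e = 3.8 − 5.8 = -2
d=8: ŷ = -2.6 + 1.2·8 = 7; e = 5 − 7 = -2
d=9: ŷ = -2.6 + 1.2·9 = 8.2; e = 12.2 − 8.2 = 4
d=10: ŷ = -2.6 + 1.2·10 = 9.4; e = 7.4 − 9.4 = -2
SSE = 4 + 4 + 4 + 4 + 4 + 16 + 4 = 40

SSE = 40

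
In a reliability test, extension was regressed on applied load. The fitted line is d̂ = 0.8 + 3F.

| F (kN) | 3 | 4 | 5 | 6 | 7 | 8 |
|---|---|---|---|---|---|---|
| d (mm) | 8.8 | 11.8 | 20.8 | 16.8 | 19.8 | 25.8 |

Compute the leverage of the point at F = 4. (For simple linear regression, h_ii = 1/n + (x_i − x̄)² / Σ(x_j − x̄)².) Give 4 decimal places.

F̄ = (3 + 4 + 5 + 6 + 7 + 8)/6 = 5.5
Σ(F − F̄)² = 6.25 + 2.25 + 0.25 + 0.25 + 2.25 + 6.25 = 17.5
h = 1/6 + (-1.5)²/17.5 = 0.166667 + 0.128571 = 0.2952

h = 0.2952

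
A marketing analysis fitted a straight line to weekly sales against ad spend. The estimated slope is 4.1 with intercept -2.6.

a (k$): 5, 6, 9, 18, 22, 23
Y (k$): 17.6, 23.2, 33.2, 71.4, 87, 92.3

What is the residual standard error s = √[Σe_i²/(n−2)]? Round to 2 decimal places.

a=5: Ŷ = -2.6 + 4.1·5 = 17.9; e = 17.6 − 17.9 = -0.3
a=6: Ŷ = -2.6 + 4.1·6 = 22; e = 23.2 − 22 = 1.2
a=9: Ŷ = -2.6 + 4.1·9 = 34.3; e = 33.2 − 34.3 = -1.1
a=18: Ŷ = -2.6 + 4.1·18 = 71.2; e = 71.4 − 71.2 = 0.2
a=22: Ŷ = -2.6 + 4.1·22 = 87.6; e = 87 − 87.6 = -0.6
a=23: Ŷ = -2.6 + 4.1·23 = 91.7; e = 92.3 − 91.7 = 0.6
SSE = 0.09 + 1.44 + 1.21 + 0.04 + 0.36 + 0.36 = 3.5
s = √(3.5/4) = √0.875 ≈ 0.94

s = 0.94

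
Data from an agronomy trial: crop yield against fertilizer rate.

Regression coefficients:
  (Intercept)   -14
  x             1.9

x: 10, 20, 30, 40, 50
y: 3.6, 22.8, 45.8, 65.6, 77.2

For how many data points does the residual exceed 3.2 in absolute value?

x=10: ŷ = -14 + 1.9·10 = 5; r = 3.6 − 5 = -1.4
x=20: ŷ = -14 + 1.9·20 = 24; r = 22.8 − 24 = -1.2
x=30: ŷ = -14 + 1.9·30 = 43; r = 45.8 − 43 = 2.8
x=40: ŷ = -14 + 1.9·40 = 62; r = 65.6 − 62 = 3.6
x=50: ŷ = -14 + 1.9·50 = 81; r = 77.2 − 81 = -3.8
|r| > 3.2: x=40 (|r|=3.6), x=50 (|r|=3.8) → 2

2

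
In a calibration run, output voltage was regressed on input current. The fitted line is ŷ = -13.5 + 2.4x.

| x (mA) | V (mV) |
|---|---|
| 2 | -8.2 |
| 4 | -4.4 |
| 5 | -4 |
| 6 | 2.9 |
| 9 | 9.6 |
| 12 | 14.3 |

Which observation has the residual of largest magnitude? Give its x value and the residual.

x = 5, e = -2.5

x=2: ŷ = -13.5 + 2.4·2 = -8.7; e = -8.2 − (-8.7) = 0.5
x=4: ŷ = -13.5 + 2.4·4 = -3.9; e = -4.4 − (-3.9) = -0.5
x=5: ŷ = -13.5 + 2.4·5 = -1.5; e = -4 − (-1.5) = -2.5
x=6: ŷ = -13.5 + 2.4·6 = 0.9; e = 2.9 − 0.9 = 2
x=9: ŷ = -13.5 + 2.4·9 = 8.1; e = 9.6 − 8.1 = 1.5
x=12: ŷ = -13.5 + 2.4·12 = 15.3; e = 14.3 − 15.3 = -1
Largest |e| is 2.5 at x = 5, residual -2.5.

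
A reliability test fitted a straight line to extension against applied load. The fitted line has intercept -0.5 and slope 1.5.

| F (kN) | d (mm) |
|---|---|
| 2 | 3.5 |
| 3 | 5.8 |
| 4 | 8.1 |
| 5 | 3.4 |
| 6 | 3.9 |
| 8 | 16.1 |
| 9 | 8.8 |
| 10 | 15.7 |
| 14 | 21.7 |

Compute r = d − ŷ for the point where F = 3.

ŷ = -0.5 + 1.5·3 = 4
r = 5.8 − 4 = 1.8

r = 1.8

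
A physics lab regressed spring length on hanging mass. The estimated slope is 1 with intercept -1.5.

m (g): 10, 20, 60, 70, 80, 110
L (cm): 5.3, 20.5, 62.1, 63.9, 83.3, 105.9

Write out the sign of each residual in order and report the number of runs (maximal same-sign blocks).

5 runs

m=10: L̂ = -1.5 + 10 = 8.5; r = 5.3 − 8.5 = -3.2
m=20: L̂ = -1.5 + 20 = 18.5; r = 20.5 − 18.5 = 2
m=60: L̂ = -1.5 + 60 = 58.5; r = 62.1 − 58.5 = 3.6
m=70: L̂ = -1.5 + 70 = 68.5; r = 63.9 − 68.5 = -4.6
m=80: L̂ = -1.5 + 80 = 78.5; r = 83.3 − 78.5 = 4.8
m=110: L̂ = -1.5 + 110 = 108.5; r = 105.9 − 108.5 = -2.6
Signs: − + + − + −
Runs: −×1, +×2, −×1, +×1, −×1 → 5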